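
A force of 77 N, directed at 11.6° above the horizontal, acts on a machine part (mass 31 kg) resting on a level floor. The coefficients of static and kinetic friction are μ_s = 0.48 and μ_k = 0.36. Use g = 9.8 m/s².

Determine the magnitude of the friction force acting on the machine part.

f ≈ 75.4 N

N = m g − P sin α = 303.8 − 77×sin 11.6° = 288.3 N.
Horizontally, friction must balance P cos α = 75.43 N.
μ_s N = 0.48 × 288.3 = 138.4 N.
75.43 ≤ 138.4 N → static; friction equals the required 75.4 N.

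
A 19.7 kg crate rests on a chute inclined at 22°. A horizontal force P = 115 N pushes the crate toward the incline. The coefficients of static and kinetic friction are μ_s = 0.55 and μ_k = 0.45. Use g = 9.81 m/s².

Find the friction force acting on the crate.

f ≈ 34.2 N (down the incline)

Resolve perpendicular to the incline: N = m g cos θ + P sin θ = 19.7×9.81×cos 22° + 115×sin 22° = 222.3 N.
Parallel to the incline: P cos θ − m g sin θ = 106.6 − 72.4 = 34.23 N; the friction needed to balance this is 34.23 N acting down the slope.
The limit of static friction is μ_s N = 122.2 N.
|f_req| = 34.23 ≤ 122.2 N → the crate is in equilibrium; friction equals the required value.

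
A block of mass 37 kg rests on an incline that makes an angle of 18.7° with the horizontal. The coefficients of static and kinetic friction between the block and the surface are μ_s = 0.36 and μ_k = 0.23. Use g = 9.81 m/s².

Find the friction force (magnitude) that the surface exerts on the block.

Normal force: N = m g cos θ = 37 × 9.81 × cos 18.7° = 343.8 N.
Along the slope the weight component is m g sin θ = 116.4 N; friction must supply exactly this, acting up-slope.
Static friction can supply at most μ_s N = 123.8 N.
Since |116.4| ≤ 123.8 N, no slip — friction simply equals what equilibrium demands.

f ≈ 116 N (up the incline)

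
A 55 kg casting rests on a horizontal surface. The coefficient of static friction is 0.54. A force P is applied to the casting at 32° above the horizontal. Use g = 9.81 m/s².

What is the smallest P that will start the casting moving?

P ≈ 257 N

N = m g − P sin α (the pull lifts the casting).
At impending slip, P cos α = μ_s N = μ_s (m g − P sin α).
Solving: P (cos α + μ_s sin α) = μ_s m g → P = 0.54×540/(cos 32° + 0.54 sin 32°) = 291/1.134 = 257 N.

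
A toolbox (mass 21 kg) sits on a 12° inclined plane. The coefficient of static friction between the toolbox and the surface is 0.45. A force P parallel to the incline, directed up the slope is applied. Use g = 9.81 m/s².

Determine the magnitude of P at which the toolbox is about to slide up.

At impending motion up the slope, friction acts down-slope at its limit: f = μ_s N.
P is parallel to the surface, so N = m g cos θ = 202 N.
Along the incline: P = m g sin θ + μ_s N = 42.8 + 0.45×202 = 134 N.

P ≈ 134 N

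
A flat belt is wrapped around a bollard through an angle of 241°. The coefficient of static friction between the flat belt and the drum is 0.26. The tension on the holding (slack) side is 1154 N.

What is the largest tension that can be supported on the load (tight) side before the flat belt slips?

T_max ≈ 3440 N

At impending slip the capstan equation gives T₂/T₁ = e^{μβ} with β in radians.
β = 241° × π/180 = 4.206 rad.
e^{μβ} = e^{0.26×4.206} = 2.985.
T₂ = T₁ · e^{μβ} = 1154 × 2.985 = 3440 N.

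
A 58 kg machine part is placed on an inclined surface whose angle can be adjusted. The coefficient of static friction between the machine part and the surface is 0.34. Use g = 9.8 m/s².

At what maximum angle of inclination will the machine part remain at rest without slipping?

θ_max ≈ 18.8°

At the slip threshold, m g sin θ = μ_s · m g cos θ, so tan θ = μ_s.
θ_max = arctan(0.34) = 18.8°.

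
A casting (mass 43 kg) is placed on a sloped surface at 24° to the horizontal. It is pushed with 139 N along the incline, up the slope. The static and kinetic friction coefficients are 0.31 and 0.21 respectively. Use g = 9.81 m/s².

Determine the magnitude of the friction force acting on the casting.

f ≈ 32.6 N (up the incline)

The normal reaction is N = m g cos θ = 385.4 N.
For equilibrium along the incline the friction force must supply f = m g sin θ − P = 171.6 − 139 = 32.57 N (positive meaning up-slope).
Static friction can supply at most μ_s N = 119.5 N.
Since |32.57| ≤ 119.5 N, the casting remains in static equilibrium and friction takes exactly the required value.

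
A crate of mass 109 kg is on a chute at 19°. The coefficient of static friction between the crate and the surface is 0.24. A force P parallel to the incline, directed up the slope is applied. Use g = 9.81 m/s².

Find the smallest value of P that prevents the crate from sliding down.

P_min ≈ 105 N

The crate tends to slide down (tan θ > μ_s), so at the point of impending slip friction acts up-slope at its limit: f = μ_s N.
P is parallel to the surface, so N = m g cos θ = 1010 N.
Along the incline: P + μ_s N = m g sin θ, so P = 348 − 0.24×1010 = 105 N.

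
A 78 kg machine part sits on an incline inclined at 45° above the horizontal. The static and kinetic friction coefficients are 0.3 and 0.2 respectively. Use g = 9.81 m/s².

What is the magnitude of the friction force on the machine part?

f ≈ 108 N (up the incline)

Normal force: N = m g cos θ = 78 × 9.81 × cos 45° = 541.1 N.
Along the slope the weight component is m g sin θ = 541.1 N; friction must supply exactly this, acting up-slope.
Static friction can supply at most μ_s N = 162.3 N.
Since |541.1| > 162.3 N, static friction cannot hold it; the machine part slides down the incline and kinetic friction applies: f = μ_k N = 0.2 × 541.1 = 108 N.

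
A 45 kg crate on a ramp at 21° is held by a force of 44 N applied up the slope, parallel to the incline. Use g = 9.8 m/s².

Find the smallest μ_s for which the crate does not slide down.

N = m g cos θ = 411.7 N.
Friction must make up the shortfall along the incline: f = m g sin θ − P = 158 − 44 = 114 N.
At the threshold f = μ_s N, so μ_s,min = 114/411.7 = 0.277.

μ_s,min ≈ 0.277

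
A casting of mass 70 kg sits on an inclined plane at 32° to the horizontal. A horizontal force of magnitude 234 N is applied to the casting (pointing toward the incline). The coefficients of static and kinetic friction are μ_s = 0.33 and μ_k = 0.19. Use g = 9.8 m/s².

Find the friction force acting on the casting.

Normal direction: N = m g cos θ + P sin θ = 705.8 N.
Along the incline, the net driving force (taking up-slope positive) is P cos θ − m g sin θ = 198.4 − 363.5 = -165.1 N, so equilibrium requires friction f = 165.1 N (up-slope).
The limit of static friction is μ_s N = 232.9 N.
|f_req| = 165.1 ≤ 232.9 N → the casting is in equilibrium; friction equals the required value.

f ≈ 165 N (up the incline)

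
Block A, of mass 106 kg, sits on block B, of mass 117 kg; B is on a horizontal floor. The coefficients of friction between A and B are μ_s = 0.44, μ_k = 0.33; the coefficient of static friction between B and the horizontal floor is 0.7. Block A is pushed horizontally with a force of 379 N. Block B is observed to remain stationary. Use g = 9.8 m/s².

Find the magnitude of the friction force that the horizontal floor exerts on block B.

f ≈ 379 N

Normal force at the A–B interface: N₁ = m_A g = 1039 N.
Maximum static friction on A from B: μ_s N₁ = 0.44×1039 = 457.1 N.
P = 379 N is within that limit, so A and B move together (both at rest); the A–B friction is simply f₁ = P = 379 N.
By Newton's third law B feels 379 N forward from A. With B stationary, the floor's static friction on B balances it: f₂ = 379 N (well within μ_s(m_A+m_B)g = 1530 N).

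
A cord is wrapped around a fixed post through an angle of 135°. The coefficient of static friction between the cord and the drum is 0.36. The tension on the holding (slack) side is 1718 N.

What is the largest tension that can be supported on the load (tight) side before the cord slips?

T_max ≈ 4010 N

At impending slip the capstan equation gives T₂/T₁ = e^{μβ} with β in radians.
β = 135° × π/180 = 2.356 rad.
e^{μβ} = e^{0.36×2.356} = 2.336.
T₂ = T₁ · e^{μβ} = 1718 × 2.336 = 4010 N.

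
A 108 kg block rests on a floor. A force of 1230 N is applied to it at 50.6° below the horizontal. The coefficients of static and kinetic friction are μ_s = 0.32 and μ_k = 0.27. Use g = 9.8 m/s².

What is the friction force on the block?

f ≈ 542 N

Vertical equilibrium gives N = m g + P sin α = 2009 N.
For equilibrium, f = P cos α = 1230×cos 50.6° = 780.7 N.
μ_s N = 0.32 × 2009 = 642.8 N.
780.7 > 642.8 N → the block slides; f = μ_k N = 0.27×2009 = 542 N.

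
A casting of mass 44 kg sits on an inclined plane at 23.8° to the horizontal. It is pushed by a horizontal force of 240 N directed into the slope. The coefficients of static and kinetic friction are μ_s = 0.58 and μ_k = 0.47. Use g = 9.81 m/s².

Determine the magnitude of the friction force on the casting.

Normal direction: N = m g cos θ + P sin θ = 491.8 N.
Parallel to the incline: P cos θ − m g sin θ = 219.6 − 174.2 = 45.4 N; the friction needed to balance this is 45.4 N acting down the slope.
The limit of static friction is μ_s N = 285.2 N.
Since 45.4 N is within the 285.2 N limit, the casting stays put and friction is exactly 45.4 N.

f ≈ 45.4 N (down the incline)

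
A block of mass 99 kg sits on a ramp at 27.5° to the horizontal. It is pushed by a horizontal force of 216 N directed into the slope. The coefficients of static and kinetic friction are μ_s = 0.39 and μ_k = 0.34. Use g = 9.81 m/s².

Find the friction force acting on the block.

f ≈ 257 N (up the incline)

Resolve perpendicular to the incline: N = m g cos θ + P sin θ = 99×9.81×cos 27.5° + 216×sin 27.5° = 961.2 N.
Parallel to the incline: P cos θ − m g sin θ = 191.6 − 448.4 = -256.9 N; the friction needed to balance this is 256.9 N acting up the slope.
The limit of static friction is μ_s N = 374.9 N.
|f_req| = 256.9 ≤ 374.9 N → the block is in equilibrium; friction equals the required value.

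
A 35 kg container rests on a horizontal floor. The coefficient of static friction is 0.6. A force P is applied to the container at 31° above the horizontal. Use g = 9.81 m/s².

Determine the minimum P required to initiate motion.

P ≈ 177 N

N = m g − P sin α (the pull lifts the container).
At impending slip, P cos α = μ_s N = μ_s (m g − P sin α).
Solving: P (cos α + μ_s sin α) = μ_s m g → P = 0.6×343/(cos 31° + 0.6 sin 31°) = 206/1.166 = 177 N.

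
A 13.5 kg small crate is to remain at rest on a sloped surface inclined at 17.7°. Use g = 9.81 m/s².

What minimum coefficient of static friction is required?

At the slip threshold m g sin θ = μ_s m g cos θ, so μ_s,min = tan θ.
μ_s,min = tan 17.7° = 0.319.

μ_s,min ≈ 0.319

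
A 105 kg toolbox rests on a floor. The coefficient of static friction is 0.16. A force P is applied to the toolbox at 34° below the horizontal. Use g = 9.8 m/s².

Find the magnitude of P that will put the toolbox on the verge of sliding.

P ≈ 223 N

N = m g + P sin α (the push presses the toolbox into the floor).
At impending slip, P cos α = μ_s N = μ_s (m g + P sin α).
Solving: P (cos α − μ_s sin α) = μ_s m g → P = 0.16×1030/(cos 34° − 0.16 sin 34°) = 165/0.7396 = 223 N.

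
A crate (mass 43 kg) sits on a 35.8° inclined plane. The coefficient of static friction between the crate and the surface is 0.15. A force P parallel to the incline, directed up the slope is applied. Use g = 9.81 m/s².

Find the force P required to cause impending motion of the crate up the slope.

At impending motion up the slope, friction acts down-slope at its limit: f = μ_s N.
P is parallel to the surface, so N = m g cos θ = 342 N.
Along the incline: P = m g sin θ + μ_s N = 247 + 0.15×342 = 298 N.

P ≈ 298 N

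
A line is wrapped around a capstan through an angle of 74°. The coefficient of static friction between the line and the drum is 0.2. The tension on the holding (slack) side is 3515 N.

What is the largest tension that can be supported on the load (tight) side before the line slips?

T_max ≈ 4550 N

At impending slip the capstan equation gives T₂/T₁ = e^{μβ} with β in radians.
β = 74° × π/180 = 1.292 rad.
e^{μβ} = e^{0.2×1.292} = 1.295.
T₂ = T₁ · e^{μβ} = 3515 × 1.295 = 4550 N.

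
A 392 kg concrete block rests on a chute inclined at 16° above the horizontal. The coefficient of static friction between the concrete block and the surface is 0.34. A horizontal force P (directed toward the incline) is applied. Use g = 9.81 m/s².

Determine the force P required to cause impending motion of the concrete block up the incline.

P ≈ 2670 N

At impending motion up the slope, friction acts down-slope at its limit: f = μ_s N.
Perpendicular to the incline: N = m g cos θ + P sin θ.
Along the incline: P cos θ = m g sin θ + μ_s N = m g sin θ + μ_s (m g cos θ + P sin θ).
Solving, P (cos θ − μ_s sin θ) = m g (sin θ + μ_s cos θ), so P = 392×9.81×(sin 16° + 0.34 cos 16°)/(cos 16° − 0.34 sin 16°) = 3850×0.6025/0.8675 = 2670 N.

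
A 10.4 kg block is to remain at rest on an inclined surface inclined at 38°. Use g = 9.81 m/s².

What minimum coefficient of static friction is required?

μ_s,min ≈ 0.781

At the slip threshold m g sin θ = μ_s m g cos θ, so μ_s,min = tan θ.
μ_s,min = tan 38° = 0.781.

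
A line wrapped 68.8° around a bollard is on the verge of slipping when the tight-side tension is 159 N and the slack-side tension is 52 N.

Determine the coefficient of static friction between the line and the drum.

μ ≈ 0.931

T₂/T₁ = e^{μβ} → μ = ln(T₂/T₁)/β.
β = 68.8° = 1.201 rad.
μ = ln(159/52)/1.201 = ln(3.058)/1.201 = 0.931.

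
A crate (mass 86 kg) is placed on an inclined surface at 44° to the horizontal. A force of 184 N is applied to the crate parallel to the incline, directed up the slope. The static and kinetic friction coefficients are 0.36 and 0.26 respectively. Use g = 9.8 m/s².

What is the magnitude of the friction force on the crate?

The normal reaction is N = m g cos θ = 606.3 N.
The friction needed for equilibrium is m g sin θ − P = 585.5 − 184 = 401.5 N, measured positive up-slope.
Static friction can supply at most μ_s N = 218.3 N.
|401.5| exceeds 218.3 N, so the crate slips down-slope; friction is kinetic, f = μ_k N = 0.26×606.3 = 158 N.

f ≈ 158 N (up the incline)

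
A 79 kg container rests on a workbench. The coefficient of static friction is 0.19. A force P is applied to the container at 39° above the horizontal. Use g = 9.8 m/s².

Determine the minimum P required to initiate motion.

P ≈ 164 N

N = m g − P sin α (the pull lifts the container).
At impending slip, P cos α = μ_s N = μ_s (m g − P sin α).
Solving: P (cos α + μ_s sin α) = μ_s m g → P = 0.19×774/(cos 39° + 0.19 sin 39°) = 147/0.8967 = 164 N.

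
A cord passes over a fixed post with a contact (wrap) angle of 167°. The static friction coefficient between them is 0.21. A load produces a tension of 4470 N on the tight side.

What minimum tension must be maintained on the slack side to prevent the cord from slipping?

Capstan equation at impending slip: T_tight/T_slack = e^{μβ}.
β = 167° = 2.915 rad; e^{μβ} = e^{0.21×2.915} = 1.844.
T_slack = T_tight / e^{μβ} = 4470 / 1.844 = 2420 N.

T_min ≈ 2420 N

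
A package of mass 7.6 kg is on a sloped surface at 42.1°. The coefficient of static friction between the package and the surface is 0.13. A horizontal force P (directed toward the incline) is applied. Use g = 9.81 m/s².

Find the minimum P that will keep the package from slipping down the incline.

P_min ≈ 51.6 N

The package tends to slide down (tan θ > μ_s), so at the point of impending slip friction acts up-slope at its limit: f = μ_s N.
Perpendicular to the incline: N = m g cos θ + P sin θ.
Along the incline: P cos θ + μ_s N = m g sin θ, i.e. P cos θ + μ_s (m g cos θ + P sin θ) = m g sin θ.
Solving, P (cos θ + μ_s sin θ) = m g (sin θ − μ_s cos θ), so P = 74.6×0.574/0.8291 = 51.6 N.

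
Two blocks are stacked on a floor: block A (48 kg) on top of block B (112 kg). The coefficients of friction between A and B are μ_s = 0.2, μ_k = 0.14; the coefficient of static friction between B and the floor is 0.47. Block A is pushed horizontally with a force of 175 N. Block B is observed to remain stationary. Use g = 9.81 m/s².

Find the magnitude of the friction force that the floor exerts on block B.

Normal force at the A–B interface: N₁ = m_A g = 470.9 N.
Maximum static friction on A from B: μ_s N₁ = 0.2×470.9 = 94.18 N.
Since P = 175 N > 94.18 N, A slides on B; the A–B friction is kinetic: f₁ = μ_k N₁ = 0.14×470.9 = 65.9 N.
B experiences an equal 65.9 N forward from A (third law). B is in equilibrium, so the floor supplies f₂ = 65.9 N of static friction (limit μ_s(m_A+m_B)g = 737.7 N, not exceeded).

f ≈ 65.9 N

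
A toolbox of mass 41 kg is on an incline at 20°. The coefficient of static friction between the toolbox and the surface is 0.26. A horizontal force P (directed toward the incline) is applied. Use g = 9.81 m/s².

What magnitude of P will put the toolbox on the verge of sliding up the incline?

P ≈ 277 N

At impending motion up the slope, friction acts down-slope at its limit: f = μ_s N.
Perpendicular to the incline: N = m g cos θ + P sin θ.
Along the incline: P cos θ = m g sin θ + μ_s N = m g sin θ + μ_s (m g cos θ + P sin θ).
Solving, P (cos θ − μ_s sin θ) = m g (sin θ + μ_s cos θ), so P = 41×9.81×(sin 20° + 0.26 cos 20°)/(cos 20° − 0.26 sin 20°) = 402×0.5863/0.8508 = 277 N.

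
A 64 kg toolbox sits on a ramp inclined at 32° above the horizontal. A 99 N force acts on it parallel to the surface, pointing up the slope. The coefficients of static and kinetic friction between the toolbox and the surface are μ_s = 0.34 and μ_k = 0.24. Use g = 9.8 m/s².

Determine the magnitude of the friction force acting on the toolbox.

f ≈ 128 N (up the incline)

Perpendicular to the surface, N = m g cos θ = 64·9.8·cos 32° = 531.9 N.
The friction needed for equilibrium is m g sin θ − P = 332.4 − 99 = 233.4 N, measured positive up-slope.
The static-friction ceiling is μ_s N = 0.34 × 531.9 = 180.8 N.
|233.4| exceeds 180.8 N, so the toolbox slips down-slope; friction is kinetic, f = μ_k N = 0.24×531.9 = 128 N.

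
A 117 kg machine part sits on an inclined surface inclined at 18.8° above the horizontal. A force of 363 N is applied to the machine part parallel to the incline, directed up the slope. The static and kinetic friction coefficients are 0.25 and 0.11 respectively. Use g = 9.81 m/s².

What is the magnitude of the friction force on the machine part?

The normal reaction is N = m g cos θ = 1087 N.
Parallel to the incline, ΣF = 0 gives f = m g sin θ − P = 369.9 − 363 = 6.887 N (up-slope positive).
Static friction can supply at most μ_s N = 271.6 N.
Since |6.887| ≤ 271.6 N, the machine part remains in static equilibrium and friction takes exactly the required value.

f ≈ 6.89 N (up the incline)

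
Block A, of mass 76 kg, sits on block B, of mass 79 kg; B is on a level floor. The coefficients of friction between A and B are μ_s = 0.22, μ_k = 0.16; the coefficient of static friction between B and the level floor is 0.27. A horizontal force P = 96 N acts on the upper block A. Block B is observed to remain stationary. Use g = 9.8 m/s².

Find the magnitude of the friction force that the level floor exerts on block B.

f ≈ 96 N

Between the blocks, N₁ = m_A g = 744.8 N.
So the A–B interface can sustain at most μ_s N₁ = 163.9 N of static friction.
Since P = 96 N ≤ 163.9 N, A does not slip on B; friction on A equals P = 96 N.
B experiences an equal 96 N forward from A (third law). B is in equilibrium, so the floor supplies f₂ = 96 N of static friction (limit μ_s(m_A+m_B)g = 410.1 N, not exceeded).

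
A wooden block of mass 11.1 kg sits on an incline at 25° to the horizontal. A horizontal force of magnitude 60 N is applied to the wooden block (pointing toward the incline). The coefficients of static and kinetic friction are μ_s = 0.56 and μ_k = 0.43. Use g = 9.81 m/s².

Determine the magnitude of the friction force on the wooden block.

f ≈ 8.36 N (down the incline)

Resolve perpendicular to the incline: N = m g cos θ + P sin θ = 11.1×9.81×cos 25° + 60×sin 25° = 124 N.
Along the incline, the net driving force (taking up-slope positive) is P cos θ − m g sin θ = 54.38 − 46.02 = 8.359 N, so equilibrium requires friction f = -8.359 N (down-slope).
Maximum static friction: μ_s N = 0.56 × 124 = 69.47 N.
|f_req| = 8.359 ≤ 69.47 N → the wooden block is in equilibrium; friction equals the required value.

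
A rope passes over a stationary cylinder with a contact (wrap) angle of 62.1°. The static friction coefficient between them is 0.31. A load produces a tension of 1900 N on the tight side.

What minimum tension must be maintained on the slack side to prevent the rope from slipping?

Capstan equation at impending slip: T_tight/T_slack = e^{μβ}.
β = 62.1° = 1.084 rad; e^{μβ} = e^{0.31×1.084} = 1.399.
T_slack = T_tight / e^{μβ} = 1900 / 1.399 = 1360 N.

T_min ≈ 1360 N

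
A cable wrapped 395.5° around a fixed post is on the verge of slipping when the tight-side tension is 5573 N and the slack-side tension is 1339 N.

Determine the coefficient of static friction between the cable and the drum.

μ ≈ 0.207

T₂/T₁ = e^{μβ} → μ = ln(T₂/T₁)/β.
β = 395.5° = 6.903 rad.
μ = ln(5573/1339)/6.903 = ln(4.162)/6.903 = 0.207.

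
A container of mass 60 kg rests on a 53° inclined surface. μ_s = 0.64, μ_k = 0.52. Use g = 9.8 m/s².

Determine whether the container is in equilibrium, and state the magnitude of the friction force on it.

N = m g cos θ = 354 N.
Down-slope weight component: m g sin θ = 470 N.
μ_s N = 226 N.
470 > 226 N, so it slides; kinetic friction f = μ_k N = 0.52×354 = 184 N.

f ≈ 184 N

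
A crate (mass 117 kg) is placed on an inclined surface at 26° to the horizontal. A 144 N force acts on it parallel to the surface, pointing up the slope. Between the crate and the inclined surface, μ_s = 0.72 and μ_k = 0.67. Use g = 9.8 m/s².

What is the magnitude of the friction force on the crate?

The normal reaction is N = m g cos θ = 1031 N.
For equilibrium along the incline the friction force must supply f = m g sin θ − P = 502.6 − 144 = 358.6 N (positive meaning up-slope).
Static friction can supply at most μ_s N = 742 N.
Since |358.6| ≤ 742 N, the crate remains in static equilibrium and friction takes exactly the required value.

f ≈ 359 N (up the incline)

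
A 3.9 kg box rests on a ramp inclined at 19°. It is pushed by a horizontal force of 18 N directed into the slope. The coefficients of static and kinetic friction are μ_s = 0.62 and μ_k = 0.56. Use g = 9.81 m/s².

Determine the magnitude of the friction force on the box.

f ≈ 4.56 N (down the incline)

Resolve perpendicular to the incline: N = m g cos θ + P sin θ = 3.9×9.81×cos 19° + 18×sin 19° = 42.03 N.
Parallel to the incline: P cos θ − m g sin θ = 17.02 − 12.46 = 4.563 N; the friction needed to balance this is 4.563 N acting down the slope.
Maximum static friction: μ_s N = 0.62 × 42.03 = 26.06 N.
Since 4.563 N is within the 26.06 N limit, the box stays put and friction is exactly 4.56 N.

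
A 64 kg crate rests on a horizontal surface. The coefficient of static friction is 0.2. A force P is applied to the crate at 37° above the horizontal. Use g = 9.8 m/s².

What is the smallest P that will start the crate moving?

P ≈ 136 N

N = m g − P sin α (the pull lifts the crate).
At impending slip, P cos α = μ_s N = μ_s (m g − P sin α).
Solving: P (cos α + μ_s sin α) = μ_s m g → P = 0.2×627/(cos 37° + 0.2 sin 37°) = 125/0.919 = 136 N.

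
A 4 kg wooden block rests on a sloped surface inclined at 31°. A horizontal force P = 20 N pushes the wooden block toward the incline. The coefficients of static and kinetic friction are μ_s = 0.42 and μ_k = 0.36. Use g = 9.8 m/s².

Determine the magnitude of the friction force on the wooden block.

f ≈ 3.05 N (up the incline)

Normal direction: N = m g cos θ + P sin θ = 43.9 N.
Along the incline, the net driving force (taking up-slope positive) is P cos θ − m g sin θ = 17.14 − 20.19 = -3.046 N, so equilibrium requires friction f = 3.046 N (up-slope).
The limit of static friction is μ_s N = 18.44 N.
Since 3.046 N is within the 18.44 N limit, the wooden block stays put and friction is exactly 3.05 N.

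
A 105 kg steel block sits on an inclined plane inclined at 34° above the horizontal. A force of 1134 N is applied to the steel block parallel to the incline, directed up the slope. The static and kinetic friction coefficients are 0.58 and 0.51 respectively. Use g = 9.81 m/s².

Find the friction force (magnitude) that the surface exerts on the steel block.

The normal reaction is N = m g cos θ = 854 N.
The friction needed for equilibrium is m g sin θ − P = 576 − 1134 = -558 N, measured positive up-slope.
The static-friction ceiling is μ_s N = 0.58 × 854 = 495.3 N.
|-558| exceeds 495.3 N, so the steel block slips up-slope; friction is kinetic, f = μ_k N = 0.51×854 = 436 N.

f ≈ 436 N (down the incline)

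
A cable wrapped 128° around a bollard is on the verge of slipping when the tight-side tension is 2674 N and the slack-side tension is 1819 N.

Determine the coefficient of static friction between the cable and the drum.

μ ≈ 0.172

T₂/T₁ = e^{μβ} → μ = ln(T₂/T₁)/β.
β = 128° = 2.234 rad.
μ = ln(2674/1819)/2.234 = ln(1.47)/2.234 = 0.172.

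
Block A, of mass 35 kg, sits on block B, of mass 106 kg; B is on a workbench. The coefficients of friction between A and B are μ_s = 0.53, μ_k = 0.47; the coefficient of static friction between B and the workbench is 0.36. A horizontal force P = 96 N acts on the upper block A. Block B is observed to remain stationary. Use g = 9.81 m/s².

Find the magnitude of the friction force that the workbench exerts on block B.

The normal force B exerts on A is simply A's weight, N₁ = 343.4 N.
So the A–B interface can sustain at most μ_s N₁ = 182 N of static friction.
Since P = 96 N ≤ 182 N, A does not slip on B; friction on A equals P = 96 N.
By Newton's third law B feels 96 N forward from A. With B stationary, the floor's static friction on B balances it: f₂ = 96 N (well within μ_s(m_A+m_B)g = 498 N).

f ≈ 96 N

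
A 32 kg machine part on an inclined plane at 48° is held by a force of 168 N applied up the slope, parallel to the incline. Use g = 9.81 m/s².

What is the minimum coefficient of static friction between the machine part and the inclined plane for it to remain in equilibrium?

N = m g cos θ = 210.1 N.
Friction must make up the shortfall along the incline: f = m g sin θ − P = 233.3 − 168 = 65.29 N.
At the threshold f = μ_s N, so μ_s,min = 65.29/210.1 = 0.311.

μ_s,min ≈ 0.311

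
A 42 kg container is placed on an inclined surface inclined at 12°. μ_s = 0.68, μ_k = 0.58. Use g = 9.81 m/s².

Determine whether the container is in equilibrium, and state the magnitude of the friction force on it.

N = m g cos θ = 403 N.
Down-slope weight component: m g sin θ = 85.7 N.
μ_s N = 274 N.
85.7 ≤ 274 N, so it stays put; friction = 85.7 N.

f ≈ 85.7 N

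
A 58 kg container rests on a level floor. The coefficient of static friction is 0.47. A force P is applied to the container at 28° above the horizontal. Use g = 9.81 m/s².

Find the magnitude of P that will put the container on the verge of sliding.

P ≈ 242 N

N = m g − P sin α (the pull lifts the container).
At impending slip, P cos α = μ_s N = μ_s (m g − P sin α).
Solving: P (cos α + μ_s sin α) = μ_s m g → P = 0.47×569/(cos 28° + 0.47 sin 28°) = 267/1.104 = 242 N.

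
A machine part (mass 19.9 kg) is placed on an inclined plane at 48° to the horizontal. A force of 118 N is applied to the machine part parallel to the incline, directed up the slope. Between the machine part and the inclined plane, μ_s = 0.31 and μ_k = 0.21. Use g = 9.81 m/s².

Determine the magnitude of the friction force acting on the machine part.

f ≈ 27.1 N (up the incline)

Normal force: N = m g cos θ = 19.9 × 9.81 × cos 48° = 130.6 N.
For equilibrium along the incline the friction force must supply f = m g sin θ − P = 145.1 − 118 = 27.08 N (positive meaning up-slope).
Static friction can supply at most μ_s N = 40.49 N.
Since |27.08| ≤ 40.49 N, no slip — friction simply equals what equilibrium demands.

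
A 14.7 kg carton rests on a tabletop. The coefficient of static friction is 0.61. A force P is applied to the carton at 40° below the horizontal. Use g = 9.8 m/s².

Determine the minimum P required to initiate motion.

P ≈ 235 N

N = m g + P sin α (the push presses the carton into the tabletop).
At impending slip, P cos α = μ_s N = μ_s (m g + P sin α).
Solving: P (cos α − μ_s sin α) = μ_s m g → P = 0.61×144/(cos 40° − 0.61 sin 40°) = 87.9/0.3739 = 235 N.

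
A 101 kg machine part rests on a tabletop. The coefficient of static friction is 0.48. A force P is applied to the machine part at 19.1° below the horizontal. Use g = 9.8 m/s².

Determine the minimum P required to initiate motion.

P ≈ 603 N

N = m g + P sin α (the push presses the machine part into the tabletop).
At impending slip, P cos α = μ_s N = μ_s (m g + P sin α).
Solving: P (cos α − μ_s sin α) = μ_s m g → P = 0.48×990/(cos 19.1° − 0.48 sin 19.1°) = 475/0.7879 = 603 N.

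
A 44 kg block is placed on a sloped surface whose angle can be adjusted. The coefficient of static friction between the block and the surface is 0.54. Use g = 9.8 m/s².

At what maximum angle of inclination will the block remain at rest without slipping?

At the slip threshold, m g sin θ = μ_s · m g cos θ, so tan θ = μ_s.
θ_max = arctan(0.54) = 28.4°.

θ_max ≈ 28.4°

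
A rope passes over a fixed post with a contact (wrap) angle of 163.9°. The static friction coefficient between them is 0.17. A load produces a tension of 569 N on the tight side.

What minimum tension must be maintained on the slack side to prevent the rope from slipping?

Capstan equation at impending slip: T_tight/T_slack = e^{μβ}.
β = 163.9° = 2.861 rad; e^{μβ} = e^{0.17×2.861} = 1.626.
T_slack = T_tight / e^{μβ} = 569 / 1.626 = 350 N.

T_min ≈ 350 N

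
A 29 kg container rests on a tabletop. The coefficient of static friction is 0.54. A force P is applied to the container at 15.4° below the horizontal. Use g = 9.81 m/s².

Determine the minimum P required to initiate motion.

N = m g + P sin α (the push presses the container into the tabletop).
At impending slip, P cos α = μ_s N = μ_s (m g + P sin α).
Solving: P (cos α − μ_s sin α) = μ_s m g → P = 0.54×284/(cos 15.4° − 0.54 sin 15.4°) = 154/0.8207 = 187 N.

P ≈ 187 N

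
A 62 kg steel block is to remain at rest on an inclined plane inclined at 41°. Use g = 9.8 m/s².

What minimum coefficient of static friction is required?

At the slip threshold m g sin θ = μ_s m g cos θ, so μ_s,min = tan θ.
μ_s,min = tan 41° = 0.869.

μ_s,min ≈ 0.869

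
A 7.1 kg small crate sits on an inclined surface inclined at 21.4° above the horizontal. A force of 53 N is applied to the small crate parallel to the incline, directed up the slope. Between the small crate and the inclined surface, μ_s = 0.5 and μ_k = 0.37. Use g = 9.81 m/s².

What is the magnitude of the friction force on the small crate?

Perpendicular to the surface, N = m g cos θ = 7.1·9.81·cos 21.4° = 64.85 N.
Parallel to the incline, ΣF = 0 gives f = m g sin θ − P = 25.41 − 53 = -27.59 N (up-slope positive).
Maximum static friction available: μ_s N = 0.5 × 64.85 = 32.42 N.
Since |-27.59| ≤ 32.42 N, static friction is sufficient; f equals the required value, not μ_s N.

f ≈ 27.6 N (down the incline)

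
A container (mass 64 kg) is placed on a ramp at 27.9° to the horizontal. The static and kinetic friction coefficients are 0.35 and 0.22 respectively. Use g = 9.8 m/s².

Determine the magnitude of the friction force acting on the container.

f ≈ 122 N (up the incline)

Perpendicular to the surface, N = m g cos θ = 64·9.8·cos 27.9° = 554.3 N.
Along the slope the weight component is m g sin θ = 293.5 N; friction must supply exactly this, acting up-slope.
Maximum static friction available: μ_s N = 0.35 × 554.3 = 194 N.
|293.5| exceeds 194 N, so the container slips down-slope; friction is kinetic, f = μ_k N = 0.22×554.3 = 122 N.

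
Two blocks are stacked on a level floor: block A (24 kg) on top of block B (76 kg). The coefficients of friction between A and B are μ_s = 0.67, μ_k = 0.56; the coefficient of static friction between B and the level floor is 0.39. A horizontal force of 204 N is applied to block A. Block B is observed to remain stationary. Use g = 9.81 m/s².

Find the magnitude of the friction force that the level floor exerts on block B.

f ≈ 132 N

Normal force at the A–B interface: N₁ = m_A g = 235.4 N.
Maximum static friction on A from B: μ_s N₁ = 0.67×235.4 = 157.7 N.
P = 204 N exceeds that limit, so A slips over B and the interface friction becomes kinetic: f₁ = μ_k N₁ = 0.56×235.4 = 132 N.
By Newton's third law B feels 132 N forward from A. With B stationary, the floor's static friction on B balances it: f₂ = 132 N (well within μ_s(m_A+m_B)g = 382.6 N).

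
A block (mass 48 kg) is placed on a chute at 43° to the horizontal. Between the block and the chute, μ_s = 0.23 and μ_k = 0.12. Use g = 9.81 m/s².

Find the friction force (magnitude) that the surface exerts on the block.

The normal reaction is N = m g cos θ = 344.4 N.
For equilibrium along the incline, friction must balance the weight component: f = m g sin θ = 321.1 N up the slope.
The static-friction ceiling is μ_s N = 0.23 × 344.4 = 79.21 N.
|321.1| exceeds 79.21 N, so the block slips down-slope; friction is kinetic, f = μ_k N = 0.12×344.4 = 41.3 N.

f ≈ 41.3 N (up the incline)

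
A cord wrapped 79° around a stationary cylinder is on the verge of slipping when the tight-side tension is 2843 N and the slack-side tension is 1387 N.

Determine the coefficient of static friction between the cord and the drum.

T₂/T₁ = e^{μβ} → μ = ln(T₂/T₁)/β.
β = 79° = 1.379 rad.
μ = ln(2843/1387)/1.379 = ln(2.05)/1.379 = 0.521.

μ ≈ 0.521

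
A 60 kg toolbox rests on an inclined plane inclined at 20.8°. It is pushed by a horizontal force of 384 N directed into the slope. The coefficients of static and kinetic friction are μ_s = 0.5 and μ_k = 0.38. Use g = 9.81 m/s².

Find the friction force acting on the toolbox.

Normal direction: N = m g cos θ + P sin θ = 686.6 N.
Parallel to the incline: P cos θ − m g sin θ = 359 − 209 = 150 N; the friction needed to balance this is 150 N acting down the slope.
The limit of static friction is μ_s N = 343.3 N.
Since 150 N is within the 343.3 N limit, the toolbox stays put and friction is exactly 150 N.

f ≈ 150 N (down the incline)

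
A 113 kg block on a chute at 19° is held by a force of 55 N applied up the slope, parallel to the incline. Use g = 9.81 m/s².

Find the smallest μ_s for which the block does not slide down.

N = m g cos θ = 1048 N.
Friction must make up the shortfall along the incline: f = m g sin θ − P = 360.9 − 55 = 305.9 N.
At the threshold f = μ_s N, so μ_s,min = 305.9/1048 = 0.292.

μ_s,min ≈ 0.292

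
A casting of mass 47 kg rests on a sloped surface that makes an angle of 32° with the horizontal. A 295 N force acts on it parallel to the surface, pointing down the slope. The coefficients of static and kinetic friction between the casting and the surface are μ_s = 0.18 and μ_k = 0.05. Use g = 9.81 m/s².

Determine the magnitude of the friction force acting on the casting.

The normal reaction is N = m g cos θ = 391 N.
Parallel to the incline, ΣF = 0 gives f = m g sin θ + P = 244.3 + 295 = 539.3 N (up-slope positive).
Static friction can supply at most μ_s N = 70.38 N.
Since |539.3| > 70.38 N, static friction cannot hold it; the casting slides down the incline and kinetic friction applies: f = μ_k N = 0.05 × 391 = 19.6 N.

f ≈ 19.6 N (up the incline)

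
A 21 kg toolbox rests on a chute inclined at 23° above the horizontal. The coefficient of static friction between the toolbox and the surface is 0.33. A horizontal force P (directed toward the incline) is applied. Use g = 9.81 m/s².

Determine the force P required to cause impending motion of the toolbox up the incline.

At impending motion up the slope, friction acts down-slope at its limit: f = μ_s N.
Perpendicular to the incline: N = m g cos θ + P sin θ.
Along the incline: P cos θ = m g sin θ + μ_s N = m g sin θ + μ_s (m g cos θ + P sin θ).
Solving, P (cos θ − μ_s sin θ) = m g (sin θ + μ_s cos θ), so P = 21×9.81×(sin 23° + 0.33 cos 23°)/(cos 23° − 0.33 sin 23°) = 206×0.6945/0.7916 = 181 N.

P ≈ 181 N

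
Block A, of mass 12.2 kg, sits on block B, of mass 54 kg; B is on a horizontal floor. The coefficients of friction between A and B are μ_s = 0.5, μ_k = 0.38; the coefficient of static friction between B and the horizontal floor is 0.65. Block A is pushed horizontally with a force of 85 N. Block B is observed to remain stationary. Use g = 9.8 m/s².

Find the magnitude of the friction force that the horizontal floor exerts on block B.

f ≈ 45.4 N

Normal force at the A–B interface: N₁ = m_A g = 119.6 N.
So the A–B interface can sustain at most μ_s N₁ = 59.78 N of static friction.
Since P = 85 N > 59.78 N, A slides on B; the A–B friction is kinetic: f₁ = μ_k N₁ = 0.38×119.6 = 45.4 N.
By Newton's third law B feels 45.4 N forward from A. With B stationary, the floor's static friction on B balances it: f₂ = 45.4 N (well within μ_s(m_A+m_B)g = 421.7 N).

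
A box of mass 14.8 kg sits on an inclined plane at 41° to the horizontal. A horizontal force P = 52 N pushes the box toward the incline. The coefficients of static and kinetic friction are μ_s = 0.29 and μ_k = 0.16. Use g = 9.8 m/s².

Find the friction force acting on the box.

Resolve perpendicular to the incline: N = m g cos θ + P sin θ = 14.8×9.8×cos 41° + 52×sin 41° = 143.6 N.
Along the incline, the net driving force (taking up-slope positive) is P cos θ − m g sin θ = 39.24 − 95.15 = -55.91 N, so equilibrium requires friction f = 55.91 N (up-slope).
The limit of static friction is μ_s N = 41.64 N.
The required 55.91 N exceeds the static limit, so the box slides down-slope and f = μ_k N = 0.16×143.6 = 23 N.

f ≈ 23 N (up the incline)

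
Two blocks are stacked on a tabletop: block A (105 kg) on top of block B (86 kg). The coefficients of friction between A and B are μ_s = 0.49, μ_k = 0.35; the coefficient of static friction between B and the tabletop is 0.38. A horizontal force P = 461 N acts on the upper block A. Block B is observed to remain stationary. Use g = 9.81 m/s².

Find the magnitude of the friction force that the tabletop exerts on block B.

f ≈ 461 N

The normal force B exerts on A is simply A's weight, N₁ = 1030 N.
So the A–B interface can sustain at most μ_s N₁ = 504.7 N of static friction.
Since P = 461 N ≤ 504.7 N, A does not slip on B; friction on A equals P = 461 N.
B experiences an equal 461 N forward from A (third law). B is in equilibrium, so the floor supplies f₂ = 461 N of static friction (limit μ_s(m_A+m_B)g = 712 N, not exceeded).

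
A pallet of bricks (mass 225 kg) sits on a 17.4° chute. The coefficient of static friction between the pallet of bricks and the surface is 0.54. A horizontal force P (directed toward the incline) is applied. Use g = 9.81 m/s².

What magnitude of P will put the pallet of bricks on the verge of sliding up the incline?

P ≈ 2270 N

At impending motion up the slope, friction acts down-slope at its limit: f = μ_s N.
Perpendicular to the incline: N = m g cos θ + P sin θ.
Along the incline: P cos θ = m g sin θ + μ_s N = m g sin θ + μ_s (m g cos θ + P sin θ).
Solving, P (cos θ − μ_s sin θ) = m g (sin θ + μ_s cos θ), so P = 225×9.81×(sin 17.4° + 0.54 cos 17.4°)/(cos 17.4° − 0.54 sin 17.4°) = 2210×0.8143/0.7928 = 2270 N.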